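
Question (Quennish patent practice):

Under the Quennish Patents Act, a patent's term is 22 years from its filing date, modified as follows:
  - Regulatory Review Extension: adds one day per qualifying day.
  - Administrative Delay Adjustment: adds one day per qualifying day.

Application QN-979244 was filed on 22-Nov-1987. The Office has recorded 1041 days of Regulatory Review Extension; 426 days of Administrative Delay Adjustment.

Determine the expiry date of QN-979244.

Base term: filing date + 22 years → 22 November 2009.
Regulatory Review Extension: +1041 days → 28 September 2012.
Administrative Delay Adjustment: +426 days → 28 November 2013.

November 28, 2013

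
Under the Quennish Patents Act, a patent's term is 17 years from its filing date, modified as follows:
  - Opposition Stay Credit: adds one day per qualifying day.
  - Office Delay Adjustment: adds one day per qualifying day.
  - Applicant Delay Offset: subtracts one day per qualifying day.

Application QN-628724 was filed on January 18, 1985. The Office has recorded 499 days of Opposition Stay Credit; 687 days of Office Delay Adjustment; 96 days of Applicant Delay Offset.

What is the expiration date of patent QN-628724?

Base term: filing date + 17 years → 18 January 2002.
Opposition Stay Credit: +499 days → 1 June 2003.
Office Delay Adjustment: +687 days → 18 April 2005.
Applicant Delay Offset: −96 days → 12 January 2005.

2005-01-12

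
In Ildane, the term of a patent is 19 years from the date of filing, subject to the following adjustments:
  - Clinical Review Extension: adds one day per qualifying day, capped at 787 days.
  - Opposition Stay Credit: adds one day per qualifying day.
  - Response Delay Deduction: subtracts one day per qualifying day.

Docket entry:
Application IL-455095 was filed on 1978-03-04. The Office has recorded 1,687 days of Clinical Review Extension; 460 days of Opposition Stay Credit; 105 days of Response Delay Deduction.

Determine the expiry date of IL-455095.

Base term: filing date + 19 years → 4 March 1997.
Clinical Review Extension: 1687 days claimed exceeds the 787-day cap, so +787 days → 30 April 1999.
Opposition Stay Credit: +460 days → 2 August 2000.
Response Delay Deduction: −105 days → 19 April 2000.

April 19, 2000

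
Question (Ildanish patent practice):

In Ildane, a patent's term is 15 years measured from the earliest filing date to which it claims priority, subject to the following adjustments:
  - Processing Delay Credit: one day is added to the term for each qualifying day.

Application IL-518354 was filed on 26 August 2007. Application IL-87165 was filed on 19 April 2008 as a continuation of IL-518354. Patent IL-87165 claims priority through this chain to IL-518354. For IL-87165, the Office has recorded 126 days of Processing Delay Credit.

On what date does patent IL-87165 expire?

December 30, 2022

Earliest priority filing: 26 August 2007.
Base term: 26 August 2007 + 15 years → 26 August 2022.
Processing Delay Credit: +126 days → 30 December 2022.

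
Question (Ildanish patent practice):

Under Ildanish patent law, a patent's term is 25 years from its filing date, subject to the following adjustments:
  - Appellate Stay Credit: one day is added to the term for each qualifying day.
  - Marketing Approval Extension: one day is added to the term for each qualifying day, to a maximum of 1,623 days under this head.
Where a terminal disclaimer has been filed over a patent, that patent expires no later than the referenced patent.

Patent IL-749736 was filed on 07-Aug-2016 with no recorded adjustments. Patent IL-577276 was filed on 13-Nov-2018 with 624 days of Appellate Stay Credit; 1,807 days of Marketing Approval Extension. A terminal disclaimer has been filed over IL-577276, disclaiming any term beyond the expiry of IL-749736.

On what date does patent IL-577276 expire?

2041-08-07

Natural term of IL-577276:
  Base: filing + 25 years → 13 November 2043.
  Appellate Stay Credit: +624 days → 29 July 2045.
  Marketing Approval Extension: 1807 days claimed exceeds the 1623-day cap, so +1623 days → 7 January 2050.
Expiry of referenced patent IL-749736:
  Base: filing + 25 years → 7 August 2041.
Terminal disclaimer: IL-577276 expires on the earlier of 7 January 2050 and 7 August 2041.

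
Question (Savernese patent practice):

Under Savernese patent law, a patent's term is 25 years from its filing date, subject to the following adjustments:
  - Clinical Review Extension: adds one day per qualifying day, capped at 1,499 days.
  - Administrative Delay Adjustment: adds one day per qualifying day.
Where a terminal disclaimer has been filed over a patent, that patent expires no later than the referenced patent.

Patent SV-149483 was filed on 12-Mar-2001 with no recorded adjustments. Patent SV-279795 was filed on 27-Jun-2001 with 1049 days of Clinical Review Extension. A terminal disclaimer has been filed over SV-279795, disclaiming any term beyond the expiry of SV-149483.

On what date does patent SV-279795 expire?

Natural term of SV-279795:
  Base: filing + 25 years → 27 June 2026.
  Clinical Review Extension: 1049 days (within the 1499-day cap) → +1049 days → 11 May 2029.
Expiry of referenced patent SV-149483:
  Base: filing + 25 years → 12 March 2026.
Terminal disclaimer: SV-279795 expires on the earlier of 11 May 2029 and 12 March 2026.

March 12, 2026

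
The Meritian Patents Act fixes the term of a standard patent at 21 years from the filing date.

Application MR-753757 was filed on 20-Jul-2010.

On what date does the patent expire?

Filing date + 21 years → 20 July 2031.

2031-07-20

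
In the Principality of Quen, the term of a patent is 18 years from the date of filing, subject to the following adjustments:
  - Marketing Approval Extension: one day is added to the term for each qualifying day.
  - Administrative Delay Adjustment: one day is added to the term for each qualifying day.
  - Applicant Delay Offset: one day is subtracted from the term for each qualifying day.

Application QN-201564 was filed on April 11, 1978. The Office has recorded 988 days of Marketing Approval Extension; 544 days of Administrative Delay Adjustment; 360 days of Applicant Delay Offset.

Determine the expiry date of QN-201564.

1999-06-27

Base term: filing date + 18 years → 11 April 1996.
Marketing Approval Extension: +988 days → 25 December 1998.
Administrative Delay Adjustment: +544 days → 21 June 2000.
Applicant Delay Offset: −360 days → 27 June 1999.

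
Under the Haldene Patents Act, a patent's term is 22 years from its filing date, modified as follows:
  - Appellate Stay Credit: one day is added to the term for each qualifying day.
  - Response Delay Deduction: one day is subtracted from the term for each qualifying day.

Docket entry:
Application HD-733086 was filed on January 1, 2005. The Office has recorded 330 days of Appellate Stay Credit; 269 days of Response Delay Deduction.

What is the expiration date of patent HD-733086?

2027-03-03

Base term: filing date + 22 years → 1 January 2027.
Appellate Stay Credit: +330 days → 27 November 2027.
Response Delay Deduction: −269 days → 3 March 2027.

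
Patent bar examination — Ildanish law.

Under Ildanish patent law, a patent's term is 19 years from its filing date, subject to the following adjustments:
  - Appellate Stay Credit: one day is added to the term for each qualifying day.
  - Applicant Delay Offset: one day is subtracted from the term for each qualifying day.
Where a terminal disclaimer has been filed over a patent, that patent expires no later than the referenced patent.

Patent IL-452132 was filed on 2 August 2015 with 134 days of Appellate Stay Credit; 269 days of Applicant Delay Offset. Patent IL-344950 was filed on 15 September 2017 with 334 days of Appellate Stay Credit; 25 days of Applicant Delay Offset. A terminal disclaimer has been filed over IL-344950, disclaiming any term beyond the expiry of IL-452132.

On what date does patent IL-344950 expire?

2034-03-20

Natural term of IL-344950:
  Base: filing + 19 years → 15 September 2036.
  Appellate Stay Credit: +334 days → 15 August 2037.
  Applicant Delay Offset: −25 days → 21 July 2037.
Expiry of referenced patent IL-452132:
  Base: filing + 19 years → 2 August 2034.
  Appellate Stay Credit: +134 days → 14 December 2034.
  Applicant Delay Offset: −269 days → 20 March 2034.
Terminal disclaimer: IL-344950 expires on the earlier of 21 July 2037 and 20 March 2034.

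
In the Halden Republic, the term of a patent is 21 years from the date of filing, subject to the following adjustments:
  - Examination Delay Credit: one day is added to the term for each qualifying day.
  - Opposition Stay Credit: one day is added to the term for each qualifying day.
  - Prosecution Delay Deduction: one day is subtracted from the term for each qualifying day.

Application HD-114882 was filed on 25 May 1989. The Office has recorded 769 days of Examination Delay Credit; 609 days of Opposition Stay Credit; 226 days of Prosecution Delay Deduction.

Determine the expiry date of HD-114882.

2013-07-20

Base term: filing date + 21 years → 25 May 2010.
Examination Delay Credit: +769 days → 2 July 2012.
Opposition Stay Credit: +609 days → 3 March 2014.
Prosecution Delay Deduction: −226 days → 20 July 2013.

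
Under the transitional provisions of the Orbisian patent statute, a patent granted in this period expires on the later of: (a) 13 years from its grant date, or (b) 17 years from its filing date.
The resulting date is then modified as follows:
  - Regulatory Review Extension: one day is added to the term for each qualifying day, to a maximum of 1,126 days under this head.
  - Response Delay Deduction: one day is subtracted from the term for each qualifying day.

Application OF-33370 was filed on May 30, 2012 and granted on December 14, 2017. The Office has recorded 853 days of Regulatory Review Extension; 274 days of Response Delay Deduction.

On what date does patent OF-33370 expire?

July 15, 2032

(a) grant + 13 years → 14 December 2030.
(b) filing + 17 years → 30 May 2029.
Later of the two: 14 December 2030.
Regulatory Review Extension: 853 days (within the 1126-day cap) → +853 days → 15 April 2033.
Response Delay Deduction: −274 days → 15 July 2032.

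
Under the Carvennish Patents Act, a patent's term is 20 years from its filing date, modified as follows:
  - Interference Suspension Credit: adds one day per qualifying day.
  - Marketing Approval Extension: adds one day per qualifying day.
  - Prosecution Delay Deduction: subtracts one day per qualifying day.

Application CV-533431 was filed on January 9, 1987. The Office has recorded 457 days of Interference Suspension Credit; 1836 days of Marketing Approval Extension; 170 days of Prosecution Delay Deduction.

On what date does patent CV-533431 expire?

November 1, 2012

Base term: filing date + 20 years → 9 January 2007.
Interference Suspension Credit: +457 days → 10 April 2008.
Marketing Approval Extension: +1836 days → 20 April 2013.
Prosecution Delay Deduction: −170 days → 1 November 2012.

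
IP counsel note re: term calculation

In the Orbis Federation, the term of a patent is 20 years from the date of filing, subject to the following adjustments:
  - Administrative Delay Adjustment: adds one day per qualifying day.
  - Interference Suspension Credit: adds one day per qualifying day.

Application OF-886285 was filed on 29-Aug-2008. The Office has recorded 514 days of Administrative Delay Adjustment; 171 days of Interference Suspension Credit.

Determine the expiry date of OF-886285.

July 15, 2030

Base term: filing date + 20 years → 29 August 2028.
Administrative Delay Adjustment: +514 days → 25 January 2030.
Interference Suspension Credit: +171 days → 15 July 2030.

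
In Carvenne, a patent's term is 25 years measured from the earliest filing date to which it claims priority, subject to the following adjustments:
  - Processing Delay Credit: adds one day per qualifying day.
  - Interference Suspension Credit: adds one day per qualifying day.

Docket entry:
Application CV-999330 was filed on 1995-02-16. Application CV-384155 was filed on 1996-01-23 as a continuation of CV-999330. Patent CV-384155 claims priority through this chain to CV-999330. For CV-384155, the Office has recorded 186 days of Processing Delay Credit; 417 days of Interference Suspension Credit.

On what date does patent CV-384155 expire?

Earliest priority filing: 16 February 1995.
Base term: 16 February 1995 + 25 years → 16 February 2020.
Processing Delay Credit: +186 days → 20 August 2020.
Interference Suspension Credit: +417 days → 11 October 2021.

October 11, 2021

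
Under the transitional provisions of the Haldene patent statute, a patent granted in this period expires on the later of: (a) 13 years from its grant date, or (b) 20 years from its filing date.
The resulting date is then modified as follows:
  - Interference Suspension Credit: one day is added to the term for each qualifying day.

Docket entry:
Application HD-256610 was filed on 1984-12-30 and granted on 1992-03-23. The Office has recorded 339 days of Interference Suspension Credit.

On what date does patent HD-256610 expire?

(a) grant + 13 years → 23 March 2005.
(b) filing + 20 years → 30 December 2004.
Later of the two: 23 March 2005.
Interference Suspension Credit: +339 days → 25 February 2006.

2006-02-25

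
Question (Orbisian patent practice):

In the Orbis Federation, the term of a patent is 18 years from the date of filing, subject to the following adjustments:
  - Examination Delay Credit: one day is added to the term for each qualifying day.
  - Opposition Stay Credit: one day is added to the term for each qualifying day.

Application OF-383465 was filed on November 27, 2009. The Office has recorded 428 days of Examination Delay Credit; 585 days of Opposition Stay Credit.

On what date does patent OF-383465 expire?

2030-09-05

Base term: filing date + 18 years → 27 November 2027.
Examination Delay Credit: +428 days → 28 January 2029.
Opposition Stay Credit: +585 days → 5 September 2030.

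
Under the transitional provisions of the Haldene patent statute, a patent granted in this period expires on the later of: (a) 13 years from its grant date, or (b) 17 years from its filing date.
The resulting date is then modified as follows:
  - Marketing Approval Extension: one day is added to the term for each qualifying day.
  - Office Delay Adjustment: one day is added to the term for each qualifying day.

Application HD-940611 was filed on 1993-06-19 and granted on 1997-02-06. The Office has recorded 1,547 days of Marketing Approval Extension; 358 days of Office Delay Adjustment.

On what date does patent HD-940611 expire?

September 6, 2015

(a) grant + 13 years → 6 February 2010.
(b) filing + 17 years → 19 June 2010.
Later of the two: 19 June 2010.
Marketing Approval Extension: +1547 days → 13 September 2014.
Office Delay Adjustment: +358 days → 6 September 2015.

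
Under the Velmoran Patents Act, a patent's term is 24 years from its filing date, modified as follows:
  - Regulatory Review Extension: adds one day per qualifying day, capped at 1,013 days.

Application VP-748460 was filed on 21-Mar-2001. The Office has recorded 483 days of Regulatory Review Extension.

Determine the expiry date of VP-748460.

Base term: filing date + 24 years → 21 March 2025.
Regulatory Review Extension: 483 days (within the 1013-day cap) → +483 days → 17 July 2026.

2026-07-17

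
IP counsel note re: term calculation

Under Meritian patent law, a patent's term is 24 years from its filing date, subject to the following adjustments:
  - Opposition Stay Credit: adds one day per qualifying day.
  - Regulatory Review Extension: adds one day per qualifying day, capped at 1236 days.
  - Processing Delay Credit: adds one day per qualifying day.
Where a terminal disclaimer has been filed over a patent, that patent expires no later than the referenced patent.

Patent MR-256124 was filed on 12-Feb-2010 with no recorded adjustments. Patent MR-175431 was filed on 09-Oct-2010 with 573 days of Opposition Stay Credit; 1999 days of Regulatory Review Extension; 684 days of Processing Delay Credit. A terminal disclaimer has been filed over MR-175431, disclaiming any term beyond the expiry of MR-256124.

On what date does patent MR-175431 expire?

Natural term of MR-175431:
  Base: filing + 24 years → 9 October 2034.
  Opposition Stay Credit: +573 days → 4 May 2036.
  Regulatory Review Extension: 1999 days claimed exceeds the 1236-day cap, so +1236 days → 22 September 2039.
  Processing Delay Credit: +684 days → 6 August 2041.
Expiry of referenced patent MR-256124:
  Base: filing + 24 years → 12 February 2034.
Terminal disclaimer: MR-175431 expires on the earlier of 6 August 2041 and 12 February 2034.

February 12, 2034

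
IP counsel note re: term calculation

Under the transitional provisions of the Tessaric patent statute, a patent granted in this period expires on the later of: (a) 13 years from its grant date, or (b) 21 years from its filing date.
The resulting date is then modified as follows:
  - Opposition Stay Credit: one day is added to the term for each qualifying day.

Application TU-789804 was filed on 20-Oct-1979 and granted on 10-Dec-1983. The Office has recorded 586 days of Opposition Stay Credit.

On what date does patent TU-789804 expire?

(a) grant + 13 years → 10 December 1996.
(b) filing + 21 years → 20 October 2000.
Later of the two: 20 October 2000.
Opposition Stay Credit: +586 days → 29 May 2002.

2002-05-29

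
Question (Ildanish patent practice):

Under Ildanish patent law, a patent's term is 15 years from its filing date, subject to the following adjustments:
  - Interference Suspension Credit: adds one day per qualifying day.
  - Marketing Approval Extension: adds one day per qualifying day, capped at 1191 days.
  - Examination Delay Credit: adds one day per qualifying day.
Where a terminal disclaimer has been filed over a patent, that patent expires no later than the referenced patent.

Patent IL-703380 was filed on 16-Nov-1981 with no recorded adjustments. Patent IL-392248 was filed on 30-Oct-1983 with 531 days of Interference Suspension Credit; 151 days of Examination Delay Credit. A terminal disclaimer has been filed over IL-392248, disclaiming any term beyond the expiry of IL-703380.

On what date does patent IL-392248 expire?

Natural term of IL-392248:
  Base: filing + 15 years → 30 October 1998.
  Interference Suspension Credit: +531 days → 13 April 2000.
  Examination Delay Credit: +151 days → 11 September 2000.
Expiry of referenced patent IL-703380:
  Base: filing + 15 years → 16 November 1996.
Terminal disclaimer: IL-392248 expires on the earlier of 11 September 2000 and 16 November 1996.

1996-11-16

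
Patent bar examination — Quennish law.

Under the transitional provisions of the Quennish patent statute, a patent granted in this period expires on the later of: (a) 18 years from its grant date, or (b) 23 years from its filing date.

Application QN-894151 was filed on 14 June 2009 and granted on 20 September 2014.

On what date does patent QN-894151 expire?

2032-09-20

(a) grant + 18 years → 20 September 2032.
(b) filing + 23 years → 14 June 2032.
Later of the two: 20 September 2032.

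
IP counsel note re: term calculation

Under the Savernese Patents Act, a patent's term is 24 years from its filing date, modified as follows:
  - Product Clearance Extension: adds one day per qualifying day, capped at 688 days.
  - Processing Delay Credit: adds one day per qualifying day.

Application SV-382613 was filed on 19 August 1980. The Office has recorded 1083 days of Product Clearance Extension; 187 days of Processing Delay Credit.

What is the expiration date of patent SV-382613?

Base term: filing date + 24 years → 19 August 2004.
Product Clearance Extension: 1083 days claimed exceeds the 688-day cap, so +688 days → 8 July 2006.
Processing Delay Credit: +187 days → 11 January 2007.

2007-01-11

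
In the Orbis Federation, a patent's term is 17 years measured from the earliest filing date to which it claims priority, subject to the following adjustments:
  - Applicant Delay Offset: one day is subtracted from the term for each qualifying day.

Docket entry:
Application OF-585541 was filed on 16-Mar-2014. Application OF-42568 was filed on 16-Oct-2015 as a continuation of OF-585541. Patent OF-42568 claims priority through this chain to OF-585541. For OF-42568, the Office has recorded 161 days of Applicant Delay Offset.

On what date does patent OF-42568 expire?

October 6, 2030

Earliest priority filing: 16 March 2014.
Base term: 16 March 2014 + 17 years → 16 March 2031.
Applicant Delay Offset: −161 days → 6 October 2030.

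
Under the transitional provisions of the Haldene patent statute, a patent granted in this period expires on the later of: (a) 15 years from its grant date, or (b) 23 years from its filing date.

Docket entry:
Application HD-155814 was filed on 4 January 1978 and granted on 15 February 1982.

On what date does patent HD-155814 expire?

2001-01-04

(a) grant + 15 years → 15 February 1997.
(b) filing + 23 years → 4 January 2001.
Later of the two: 4 January 2001.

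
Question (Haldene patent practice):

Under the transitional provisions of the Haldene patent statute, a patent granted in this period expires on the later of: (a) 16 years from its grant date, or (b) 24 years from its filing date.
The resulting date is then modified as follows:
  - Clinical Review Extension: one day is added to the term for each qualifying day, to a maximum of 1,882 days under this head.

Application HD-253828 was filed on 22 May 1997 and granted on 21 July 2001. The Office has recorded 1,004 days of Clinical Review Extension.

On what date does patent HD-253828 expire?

(a) grant + 16 years → 21 July 2017.
(b) filing + 24 years → 22 May 2021.
Later of the two: 22 May 2021.
Clinical Review Extension: 1004 days (within the 1882-day cap) → +1004 days → 20 February 2024.

2024-02-20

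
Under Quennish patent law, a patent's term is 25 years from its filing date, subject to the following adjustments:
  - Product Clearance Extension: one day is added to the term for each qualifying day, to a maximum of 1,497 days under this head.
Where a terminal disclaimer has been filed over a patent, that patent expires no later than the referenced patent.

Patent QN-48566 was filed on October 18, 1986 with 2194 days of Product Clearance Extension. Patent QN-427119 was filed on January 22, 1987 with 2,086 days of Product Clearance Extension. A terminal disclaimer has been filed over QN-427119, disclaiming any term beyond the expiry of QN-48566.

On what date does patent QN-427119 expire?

2015-11-23

Natural term of QN-427119:
  Base: filing + 25 years → 22 January 2012.
  Product Clearance Extension: 2086 days claimed exceeds the 1497-day cap, so +1497 days → 27 February 2016.
Expiry of referenced patent QN-48566:
  Base: filing + 25 years → 18 October 2011.
  Product Clearance Extension: 2194 days claimed exceeds the 1497-day cap, so +1497 days → 23 November 2015.
Terminal disclaimer: QN-427119 expires on the earlier of 27 February 2016 and 23 November 2015.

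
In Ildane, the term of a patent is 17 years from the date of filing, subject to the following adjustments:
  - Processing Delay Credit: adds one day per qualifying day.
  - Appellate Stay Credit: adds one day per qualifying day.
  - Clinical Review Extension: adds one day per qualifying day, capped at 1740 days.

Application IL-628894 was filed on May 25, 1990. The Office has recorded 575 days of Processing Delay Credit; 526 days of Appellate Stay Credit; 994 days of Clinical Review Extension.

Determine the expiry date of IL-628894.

Base term: filing date + 17 years → 25 May 2007.
Processing Delay Credit: +575 days → 20 December 2008.
Appellate Stay Credit: +526 days → 30 May 2010.
Clinical Review Extension: 994 days (within the 1740-day cap) → +994 days → 17 February 2013.

2013-02-17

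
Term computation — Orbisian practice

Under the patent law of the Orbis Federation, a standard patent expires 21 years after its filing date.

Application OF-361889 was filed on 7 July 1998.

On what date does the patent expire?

July 7, 2019

Filing date + 21 years → 7 July 2019.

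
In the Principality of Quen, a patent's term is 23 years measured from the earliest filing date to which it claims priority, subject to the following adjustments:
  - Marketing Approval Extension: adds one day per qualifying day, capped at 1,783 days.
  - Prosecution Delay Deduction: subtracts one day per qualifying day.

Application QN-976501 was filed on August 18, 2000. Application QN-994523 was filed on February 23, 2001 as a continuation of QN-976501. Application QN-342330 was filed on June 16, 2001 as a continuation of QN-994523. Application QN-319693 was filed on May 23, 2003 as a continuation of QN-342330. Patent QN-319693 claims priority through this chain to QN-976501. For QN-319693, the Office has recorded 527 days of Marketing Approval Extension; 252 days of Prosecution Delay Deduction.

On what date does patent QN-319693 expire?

Earliest priority filing: 18 August 2000.
Base term: 18 August 2000 + 23 years → 18 August 2023.
Marketing Approval Extension: 527 days (within the 1783-day cap) → +527 days → 26 January 2025.
Prosecution Delay Deduction: −252 days → 19 May 2024.

2024-05-19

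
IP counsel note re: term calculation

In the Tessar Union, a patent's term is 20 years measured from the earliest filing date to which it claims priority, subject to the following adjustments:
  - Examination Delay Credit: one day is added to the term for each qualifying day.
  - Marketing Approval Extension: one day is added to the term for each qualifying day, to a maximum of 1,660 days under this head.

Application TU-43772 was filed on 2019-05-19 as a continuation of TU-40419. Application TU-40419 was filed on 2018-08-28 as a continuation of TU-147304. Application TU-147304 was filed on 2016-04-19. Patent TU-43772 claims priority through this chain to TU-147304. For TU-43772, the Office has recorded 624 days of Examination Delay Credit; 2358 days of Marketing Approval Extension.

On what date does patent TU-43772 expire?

2042-07-21

Earliest priority filing: 19 April 2016.
Base term: 19 April 2016 + 20 years → 19 April 2036.
Examination Delay Credit: +624 days → 3 January 2038.
Marketing Approval Extension: 2358 days claimed exceeds the 1660-day cap, so +1660 days → 21 July 2042.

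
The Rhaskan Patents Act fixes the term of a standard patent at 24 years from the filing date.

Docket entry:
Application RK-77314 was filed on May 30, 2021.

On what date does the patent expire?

Filing date + 24 years → 30 May 2045.

2045-05-30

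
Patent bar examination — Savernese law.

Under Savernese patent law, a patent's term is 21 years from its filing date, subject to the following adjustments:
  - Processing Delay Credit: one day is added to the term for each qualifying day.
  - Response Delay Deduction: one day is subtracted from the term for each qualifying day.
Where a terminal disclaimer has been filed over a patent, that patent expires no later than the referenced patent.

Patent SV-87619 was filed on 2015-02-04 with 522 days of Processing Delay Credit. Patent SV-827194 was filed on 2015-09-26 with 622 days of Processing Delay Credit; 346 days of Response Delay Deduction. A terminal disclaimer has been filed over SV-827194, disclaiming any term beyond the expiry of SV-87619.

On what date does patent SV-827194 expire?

2037-06-29

Natural term of SV-827194:
  Base: filing + 21 years → 26 September 2036.
  Processing Delay Credit: +622 days → 10 June 2038.
  Response Delay Deduction: −346 days → 29 June 2037.
Expiry of referenced patent SV-87619:
  Base: filing + 21 years → 4 February 2036.
  Processing Delay Credit: +522 days → 10 July 2037.
Terminal disclaimer: SV-827194 expires on the earlier of 29 June 2037 and 10 July 2037.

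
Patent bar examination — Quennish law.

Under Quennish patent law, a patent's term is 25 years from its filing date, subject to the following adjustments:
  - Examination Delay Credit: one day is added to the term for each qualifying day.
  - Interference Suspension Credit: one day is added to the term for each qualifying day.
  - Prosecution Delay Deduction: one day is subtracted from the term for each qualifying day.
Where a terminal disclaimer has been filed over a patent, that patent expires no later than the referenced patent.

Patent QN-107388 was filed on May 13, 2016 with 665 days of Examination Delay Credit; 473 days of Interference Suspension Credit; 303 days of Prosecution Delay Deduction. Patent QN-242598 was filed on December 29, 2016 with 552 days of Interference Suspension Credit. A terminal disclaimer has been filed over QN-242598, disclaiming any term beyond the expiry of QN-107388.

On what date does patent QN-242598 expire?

July 4, 2043

Natural term of QN-242598:
  Base: filing + 25 years → 29 December 2041.
  Interference Suspension Credit: +552 days → 4 July 2043.
Expiry of referenced patent QN-107388:
  Base: filing + 25 years → 13 May 2041.
  Examination Delay Credit: +665 days → 9 March 2043.
  Interference Suspension Credit: +473 days → 24 June 2044.
  Prosecution Delay Deduction: −303 days → 26 August 2043.
Terminal disclaimer: QN-242598 expires on the earlier of 4 July 2043 and 26 August 2043.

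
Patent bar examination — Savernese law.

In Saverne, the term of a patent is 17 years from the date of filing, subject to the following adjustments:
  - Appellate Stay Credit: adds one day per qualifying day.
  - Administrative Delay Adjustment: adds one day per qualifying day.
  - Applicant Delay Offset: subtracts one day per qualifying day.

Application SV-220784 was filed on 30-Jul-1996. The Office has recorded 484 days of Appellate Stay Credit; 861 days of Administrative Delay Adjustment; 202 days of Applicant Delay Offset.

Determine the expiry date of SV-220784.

Base term: filing date + 17 years → 30 July 2013.
Appellate Stay Credit: +484 days → 26 November 2014.
Administrative Delay Adjustment: +861 days → 5 April 2017.
Applicant Delay Offset: −202 days → 15 September 2016.

2016-09-15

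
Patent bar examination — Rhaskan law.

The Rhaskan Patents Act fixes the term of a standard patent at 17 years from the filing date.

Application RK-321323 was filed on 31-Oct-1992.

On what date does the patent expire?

October 31, 2009

Filing date + 17 years → 31 October 2009.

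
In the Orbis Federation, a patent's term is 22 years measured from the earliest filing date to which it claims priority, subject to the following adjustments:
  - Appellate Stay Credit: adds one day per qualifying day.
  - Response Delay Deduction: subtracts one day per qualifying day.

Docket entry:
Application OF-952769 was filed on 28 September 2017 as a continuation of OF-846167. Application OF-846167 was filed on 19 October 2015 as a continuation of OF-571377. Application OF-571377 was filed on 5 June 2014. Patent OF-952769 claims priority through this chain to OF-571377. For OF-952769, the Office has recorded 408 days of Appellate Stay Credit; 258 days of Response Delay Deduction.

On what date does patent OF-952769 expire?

November 2, 2036

Earliest priority filing: 5 June 2014.
Base term: 5 June 2014 + 22 years → 5 June 2036.
Appellate Stay Credit: +408 days → 18 July 2037.
Response Delay Deduction: −258 days → 2 November 2036.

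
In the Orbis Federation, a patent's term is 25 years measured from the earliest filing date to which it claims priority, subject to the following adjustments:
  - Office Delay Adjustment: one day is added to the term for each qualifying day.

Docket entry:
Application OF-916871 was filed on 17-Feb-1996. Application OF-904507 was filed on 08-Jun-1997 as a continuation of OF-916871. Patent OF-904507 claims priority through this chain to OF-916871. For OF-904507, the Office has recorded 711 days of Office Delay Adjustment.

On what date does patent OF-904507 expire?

2023-01-29

Earliest priority filing: 17 February 1996.
Base term: 17 February 1996 + 25 years → 17 February 2021.
Office Delay Adjustment: +711 days → 29 January 2023.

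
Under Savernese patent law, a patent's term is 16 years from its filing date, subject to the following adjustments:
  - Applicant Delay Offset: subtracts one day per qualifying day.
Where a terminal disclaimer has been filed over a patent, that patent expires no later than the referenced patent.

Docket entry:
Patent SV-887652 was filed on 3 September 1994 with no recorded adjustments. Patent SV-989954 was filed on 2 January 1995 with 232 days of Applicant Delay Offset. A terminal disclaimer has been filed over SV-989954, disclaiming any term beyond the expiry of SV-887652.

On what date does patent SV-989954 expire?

May 15, 2010

Natural term of SV-989954:
  Base: filing + 16 years → 2 January 2011.
  Applicant Delay Offset: −232 days → 15 May 2010.
Expiry of referenced patent SV-887652:
  Base: filing + 16 years → 3 September 2010.
Terminal disclaimer: SV-989954 expires on the earlier of 15 May 2010 and 3 September 2010.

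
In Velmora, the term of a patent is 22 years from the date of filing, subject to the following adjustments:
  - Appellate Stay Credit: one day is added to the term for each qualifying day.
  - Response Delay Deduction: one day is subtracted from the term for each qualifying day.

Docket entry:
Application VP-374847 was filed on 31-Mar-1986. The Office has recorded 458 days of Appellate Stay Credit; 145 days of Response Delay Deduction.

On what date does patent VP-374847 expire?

February 7, 2009

Base term: filing date + 22 years → 31 March 2008.
Appellate Stay Credit: +458 days → 2 July 2009.
Response Delay Deduction: −145 days → 7 February 2009.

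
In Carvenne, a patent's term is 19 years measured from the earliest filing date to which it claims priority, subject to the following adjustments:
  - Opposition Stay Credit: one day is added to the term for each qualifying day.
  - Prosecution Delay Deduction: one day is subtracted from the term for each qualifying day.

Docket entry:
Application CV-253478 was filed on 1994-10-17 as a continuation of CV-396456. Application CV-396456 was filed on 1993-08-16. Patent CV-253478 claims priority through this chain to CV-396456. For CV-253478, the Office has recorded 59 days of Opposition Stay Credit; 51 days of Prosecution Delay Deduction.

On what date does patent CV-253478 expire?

Earliest priority filing: 16 August 1993.
Base term: 16 August 1993 + 19 years → 16 August 2012.
Opposition Stay Credit: +59 days → 14 October 2012.
Prosecution Delay Deduction: −51 days → 24 August 2012.

August 24, 2012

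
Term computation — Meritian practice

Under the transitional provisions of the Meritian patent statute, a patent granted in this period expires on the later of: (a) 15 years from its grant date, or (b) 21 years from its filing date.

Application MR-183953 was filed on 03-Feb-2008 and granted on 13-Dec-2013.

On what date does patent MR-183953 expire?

(a) grant + 15 years → 13 December 2028.
(b) filing + 21 years → 3 February 2029.
Later of the two: 3 February 2029.

2029-02-03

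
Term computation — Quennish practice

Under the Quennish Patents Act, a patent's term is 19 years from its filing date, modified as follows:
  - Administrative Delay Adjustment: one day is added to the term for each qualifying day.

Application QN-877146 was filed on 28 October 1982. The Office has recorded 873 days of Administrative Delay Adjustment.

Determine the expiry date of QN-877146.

Base term: filing date + 19 years → 28 October 2001.
Administrative Delay Adjustment: +873 days → 19 March 2004.

March 19, 2004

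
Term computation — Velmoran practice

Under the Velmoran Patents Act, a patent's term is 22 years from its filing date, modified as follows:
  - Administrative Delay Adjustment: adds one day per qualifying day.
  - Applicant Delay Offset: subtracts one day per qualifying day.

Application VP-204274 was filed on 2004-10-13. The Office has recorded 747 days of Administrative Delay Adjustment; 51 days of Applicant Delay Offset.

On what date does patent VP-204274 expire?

Base term: filing date + 22 years → 13 October 2026.
Administrative Delay Adjustment: +747 days → 29 October 2028.
Applicant Delay Offset: −51 days → 8 September 2028.

September 8, 2028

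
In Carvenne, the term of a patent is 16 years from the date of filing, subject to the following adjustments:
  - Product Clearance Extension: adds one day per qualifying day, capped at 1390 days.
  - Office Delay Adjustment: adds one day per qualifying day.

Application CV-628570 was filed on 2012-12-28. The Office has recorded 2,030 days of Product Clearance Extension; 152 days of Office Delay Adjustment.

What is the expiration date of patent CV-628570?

March 19, 2033

Base term: filing date + 16 years → 28 December 2028.
Product Clearance Extension: 2030 days claimed exceeds the 1390-day cap, so +1390 days → 18 October 2032.
Office Delay Adjustment: +152 days → 19 March 2033.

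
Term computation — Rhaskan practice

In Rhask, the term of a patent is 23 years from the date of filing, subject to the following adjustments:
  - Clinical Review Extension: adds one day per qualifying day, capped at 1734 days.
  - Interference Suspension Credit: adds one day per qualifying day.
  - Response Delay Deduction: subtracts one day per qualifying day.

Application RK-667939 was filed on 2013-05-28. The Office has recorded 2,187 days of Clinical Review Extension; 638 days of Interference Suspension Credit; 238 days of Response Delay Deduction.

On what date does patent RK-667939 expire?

2042-04-01

Base term: filing date + 23 years → 28 May 2036.
Clinical Review Extension: 2187 days claimed exceeds the 1734-day cap, so +1734 days → 25 February 2041.
Interference Suspension Credit: +638 days → 25 November 2042.
Response Delay Deduction: −238 days → 1 April 2042.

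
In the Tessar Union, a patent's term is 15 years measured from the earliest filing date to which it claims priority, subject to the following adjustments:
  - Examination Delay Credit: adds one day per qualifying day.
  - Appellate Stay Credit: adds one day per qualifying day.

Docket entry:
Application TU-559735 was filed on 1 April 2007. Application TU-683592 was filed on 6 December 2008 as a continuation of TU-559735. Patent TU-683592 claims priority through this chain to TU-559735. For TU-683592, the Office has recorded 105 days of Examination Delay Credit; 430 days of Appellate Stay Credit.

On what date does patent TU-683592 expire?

Earliest priority filing: 1 April 2007.
Base term: 1 April 2007 + 15 years → 1 April 2022.
Examination Delay Credit: +105 days → 15 July 2022.
Appellate Stay Credit: +430 days → 18 September 2023.

2023-09-18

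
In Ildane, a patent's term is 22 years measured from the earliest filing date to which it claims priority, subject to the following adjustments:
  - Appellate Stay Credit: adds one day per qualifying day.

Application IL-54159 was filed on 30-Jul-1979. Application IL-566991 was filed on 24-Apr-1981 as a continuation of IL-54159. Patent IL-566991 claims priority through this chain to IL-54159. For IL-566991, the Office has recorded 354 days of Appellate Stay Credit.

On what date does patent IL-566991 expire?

Earliest priority filing: 30 July 1979.
Base term: 30 July 1979 + 22 years → 30 July 2001.
Appellate Stay Credit: +354 days → 19 July 2002.

July 19, 2002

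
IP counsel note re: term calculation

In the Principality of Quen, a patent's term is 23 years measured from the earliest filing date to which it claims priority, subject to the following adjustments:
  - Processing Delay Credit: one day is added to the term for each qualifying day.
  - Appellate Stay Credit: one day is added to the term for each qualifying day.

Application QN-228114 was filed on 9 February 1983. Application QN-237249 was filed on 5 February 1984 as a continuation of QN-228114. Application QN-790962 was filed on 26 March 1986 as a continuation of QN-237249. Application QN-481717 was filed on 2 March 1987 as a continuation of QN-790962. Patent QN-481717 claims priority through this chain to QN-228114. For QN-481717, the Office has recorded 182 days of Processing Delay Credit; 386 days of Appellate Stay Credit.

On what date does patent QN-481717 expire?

Earliest priority filing: 9 February 1983.
Base term: 9 February 1983 + 23 years → 9 February 2006.
Processing Delay Credit: +182 days → 10 August 2006.
Appellate Stay Credit: +386 days → 31 August 2007.

August 31, 2007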